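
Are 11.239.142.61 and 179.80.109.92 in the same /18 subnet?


Mask: 255.255.192.0
11.239.142.61 AND mask = 11.239.128.0
179.80.109.92 AND mask = 179.80.64.0
No, different subnets (11.239.128.0 vs 179.80.64.0)


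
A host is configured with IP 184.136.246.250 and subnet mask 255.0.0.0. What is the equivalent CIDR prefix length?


Binary: 11111111.00000000.00000000.00000000
Count leading 1s
Prefix: /8


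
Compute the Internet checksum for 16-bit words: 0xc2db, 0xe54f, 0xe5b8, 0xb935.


Sum all words (with carry folding):
+ 0xc2db = 0xc2db
+ 0xe54f = 0xa82b
+ 0xe5b8 = 0x8de4
+ 0xb935 = 0x471a
One's complement: ~0x471a
Checksum = 0xb8e5


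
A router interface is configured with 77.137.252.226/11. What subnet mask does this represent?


/11 means 11 network bits, 21 host bits
Binary: 11111111111000000000000000000000
Mask: 255.224.0.0


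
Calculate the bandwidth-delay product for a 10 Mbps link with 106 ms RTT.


BDP = bandwidth * RTT
= 10 Mbps * 106 ms
= 10 * 1e6 * 106 / 1000 bits
= 1060000 bits
= 132500 bytes
= 129.3945 KB
BDP = 1060000 bits (132500 bytes)


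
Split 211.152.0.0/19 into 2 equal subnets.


New prefix = 19 + 1 = 20
Each subnet has 4096 addresses
  211.152.0.0/20
  211.152.16.0/20
Subnets: 211.152.0.0/20, 211.152.16.0/20


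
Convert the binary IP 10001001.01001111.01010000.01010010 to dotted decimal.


10001001 = 137
01001111 = 79
01010000 = 80
01010010 = 82
IP: 137.79.80.82


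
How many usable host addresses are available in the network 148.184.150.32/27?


Host bits = 32 - 27 = 5
Total addresses = 2^5 = 32
Usable = total - 2 (network and broadcast)
Usable hosts: 30


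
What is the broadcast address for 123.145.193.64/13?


Network: 123.144.0.0/13
Host bits = 19
Set all host bits to 1:
Broadcast: 123.151.255.255


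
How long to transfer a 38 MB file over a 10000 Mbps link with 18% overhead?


Effective throughput = 10000 * (1 - 18/100) = 8200 Mbps
File size in Mb = 38 * 8 = 304 Mb
Time = 304 / 8200
Time = 0.0371 seconds


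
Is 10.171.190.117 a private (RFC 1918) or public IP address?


RFC 1918 private ranges:
  10.0.0.0/8 (10.0.0.0 - 10.255.255.255)
  172.16.0.0/12 (172.16.0.0 - 172.31.255.255)
  192.168.0.0/16 (192.168.0.0 - 192.168.255.255)
Private (in 10.0.0.0/8)


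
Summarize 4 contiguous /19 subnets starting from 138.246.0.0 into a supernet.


Original prefix: /19
Number of subnets: 4 = 2^2
New prefix = 19 - 2 = 17
Supernet: 138.246.0.0/17


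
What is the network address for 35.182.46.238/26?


IP:   00100011.10110110.00101110.11101110
Mask: 11111111.11111111.11111111.11000000
AND operation:
Net:  00100011.10110110.00101110.11000000
Network: 35.182.46.192/26


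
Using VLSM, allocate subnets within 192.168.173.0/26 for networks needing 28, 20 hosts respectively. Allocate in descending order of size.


28 hosts -> /27 (30 usable): 192.168.173.0/27
20 hosts -> /27 (30 usable): 192.168.173.32/27
Allocation: 192.168.173.0/27 (28 hosts, 30 usable); 192.168.173.32/27 (20 hosts, 30 usable)


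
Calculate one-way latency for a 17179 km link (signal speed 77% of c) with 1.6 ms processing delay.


Speed = 0.77 * 3e5 km/s = 231000 km/s
Propagation delay = 17179 / 231000 = 0.0744 s = 74.368 ms
Processing delay = 1.6 ms
Total one-way latency = 75.968 ms


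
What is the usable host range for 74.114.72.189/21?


Network: 74.114.72.0
Broadcast: 74.114.79.255
First usable = network + 1
Last usable = broadcast - 1
Range: 74.114.72.1 to 74.114.79.254


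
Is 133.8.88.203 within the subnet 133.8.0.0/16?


Subnet network: 133.8.0.0
Test IP AND mask: 133.8.0.0
Yes, 133.8.88.203 is in 133.8.0.0/16


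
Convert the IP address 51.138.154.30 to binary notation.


51 = 00110011
138 = 10001010
154 = 10011010
30 = 00011110
Binary: 00110011.10001010.10011010.00011110


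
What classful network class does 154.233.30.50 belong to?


First octet: 154
Binary: 10011010
10xxxxxx -> Class B (128-191)
Class B, default mask 255.255.0.0 (/16)


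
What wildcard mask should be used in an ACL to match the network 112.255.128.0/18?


Subnet mask: 255.255.192.0
Wildcard = 255.255.255.255 - subnet mask
255 - 255 = 0
255 - 255 = 0
255 - 192 = 63
255 - 0 = 255
Wildcard: 0.0.63.255


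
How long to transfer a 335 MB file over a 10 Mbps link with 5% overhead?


Effective throughput = 10 * (1 - 5/100) = 9.5 Mbps
File size in Mb = 335 * 8 = 2680 Mb
Time = 2680 / 9.5
Time = 282.1053 seconds


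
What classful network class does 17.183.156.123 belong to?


First octet: 17
Binary: 00010001
0xxxxxxx -> Class A (1-126)
Class A, default mask 255.0.0.0 (/8)


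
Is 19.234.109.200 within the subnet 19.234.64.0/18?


Subnet network: 19.234.64.0
Test IP AND mask: 19.234.64.0
Yes, 19.234.109.200 is in 19.234.64.0/18


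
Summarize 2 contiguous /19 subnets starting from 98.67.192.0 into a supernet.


Original prefix: /19
Number of subnets: 2 = 2^1
New prefix = 19 - 1 = 18
Supernet: 98.67.192.0/18


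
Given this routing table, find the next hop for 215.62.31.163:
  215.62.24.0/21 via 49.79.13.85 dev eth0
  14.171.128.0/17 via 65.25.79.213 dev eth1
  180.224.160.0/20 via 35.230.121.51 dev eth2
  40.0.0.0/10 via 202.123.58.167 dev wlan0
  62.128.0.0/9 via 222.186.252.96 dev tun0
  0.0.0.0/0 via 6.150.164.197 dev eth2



Longest prefix match for 215.62.31.163:
  /21 215.62.24.0: MATCH
  /17 14.171.128.0: no
  /20 180.224.160.0: no
  /10 40.0.0.0: no
  /9 62.128.0.0: no
  /0 0.0.0.0: MATCH
Selected: next-hop 49.79.13.85 via eth0 (matched /21)


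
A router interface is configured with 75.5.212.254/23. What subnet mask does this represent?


/23 means 23 network bits, 9 host bits
Binary: 11111111111111111111111000000000
Mask: 255.255.254.0


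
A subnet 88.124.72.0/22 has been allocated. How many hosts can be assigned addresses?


Host bits = 32 - 22 = 10
Total addresses = 2^10 = 1024
Usable = total - 2 (network and broadcast)
Usable hosts: 1022


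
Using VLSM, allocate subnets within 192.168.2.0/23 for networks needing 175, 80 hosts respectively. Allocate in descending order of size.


175 hosts -> /24 (254 usable): 192.168.2.0/24
80 hosts -> /25 (126 usable): 192.168.3.0/25
Allocation: 192.168.2.0/24 (175 hosts, 254 usable); 192.168.3.0/25 (80 hosts, 126 usable)


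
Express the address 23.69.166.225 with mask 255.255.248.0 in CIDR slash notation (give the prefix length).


Binary: 11111111.11111111.11111000.00000000
Count leading 1s
Prefix: /21


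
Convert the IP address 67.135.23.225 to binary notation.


67 = 01000011
135 = 10000111
23 = 00010111
225 = 11100001
Binary: 01000011.10000111.00010111.11100001


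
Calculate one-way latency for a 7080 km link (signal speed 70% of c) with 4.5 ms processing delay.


Speed = 0.7 * 3e5 km/s = 210000 km/s
Propagation delay = 7080 / 210000 = 0.0337 s = 33.7143 ms
Processing delay = 4.5 ms
Total one-way latency = 38.2143 ms


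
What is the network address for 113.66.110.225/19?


IP:   01110001.01000010.01101110.11100001
Mask: 11111111.11111111.11100000.00000000
AND operation:
Net:  01110001.01000010.01100000.00000000
Network: 113.66.96.0/19


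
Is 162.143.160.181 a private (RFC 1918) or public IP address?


RFC 1918 private ranges:
  10.0.0.0/8 (10.0.0.0 - 10.255.255.255)
  172.16.0.0/12 (172.16.0.0 - 172.31.255.255)
  192.168.0.0/16 (192.168.0.0 - 192.168.255.255)
Public (not in any RFC 1918 range)


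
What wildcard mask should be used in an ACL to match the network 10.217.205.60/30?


Subnet mask: 255.255.255.252
Wildcard = 255.255.255.255 - subnet mask
255 - 255 = 0
255 - 255 = 0
255 - 255 = 0
255 - 252 = 3
Wildcard: 0.0.0.3


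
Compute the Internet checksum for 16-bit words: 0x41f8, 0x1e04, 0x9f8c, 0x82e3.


Sum all words (with carry folding):
+ 0x41f8 = 0x41f8
+ 0x1e04 = 0x5ffc
+ 0x9f8c = 0xff88
+ 0x82e3 = 0x826c
One's complement: ~0x826c
Checksum = 0x7d93


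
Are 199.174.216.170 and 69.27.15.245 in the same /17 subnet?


Mask: 255.255.128.0
199.174.216.170 AND mask = 199.174.128.0
69.27.15.245 AND mask = 69.27.0.0
No, different subnets (199.174.128.0 vs 69.27.0.0)


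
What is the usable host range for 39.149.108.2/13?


Network: 39.144.0.0
Broadcast: 39.151.255.255
First usable = network + 1
Last usable = broadcast - 1
Range: 39.144.0.1 to 39.151.255.254


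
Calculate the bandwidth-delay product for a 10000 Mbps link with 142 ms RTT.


BDP = bandwidth * RTT
= 10000 Mbps * 142 ms
= 10000 * 1e6 * 142 / 1000 bits
= 1420000000 bits
= 177500000 bytes
= 173339.8438 KB
BDP = 1420000000 bits (177500000 bytes)


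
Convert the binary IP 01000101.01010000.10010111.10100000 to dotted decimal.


01000101 = 69
01010000 = 80
10010111 = 151
10100000 = 160
IP: 69.80.151.160


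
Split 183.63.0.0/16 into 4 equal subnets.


New prefix = 16 + 2 = 18
Each subnet has 16384 addresses
  183.63.0.0/18
  183.63.64.0/18
  183.63.128.0/18
  183.63.192.0/18
Subnets: 183.63.0.0/18, 183.63.64.0/18, 183.63.128.0/18, 183.63.192.0/18


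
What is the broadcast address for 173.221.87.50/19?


Network: 173.221.64.0/19
Host bits = 13
Set all host bits to 1:
Broadcast: 173.221.95.255


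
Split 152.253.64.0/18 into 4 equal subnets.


New prefix = 18 + 2 = 20
Each subnet has 4096 addresses
  152.253.64.0/20
  152.253.80.0/20
  152.253.96.0/20
  152.253.112.0/20
Subnets: 152.253.64.0/20, 152.253.80.0/20, 152.253.96.0/20, 152.253.112.0/20


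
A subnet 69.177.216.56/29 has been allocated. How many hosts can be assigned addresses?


Host bits = 32 - 29 = 3
Total addresses = 2^3 = 8
Usable = total - 2 (network and broadcast)
Usable hosts: 6


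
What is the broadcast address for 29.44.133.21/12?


Network: 29.32.0.0/12
Host bits = 20
Set all host bits to 1:
Broadcast: 29.47.255.255


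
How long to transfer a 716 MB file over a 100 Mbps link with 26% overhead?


Effective throughput = 100 * (1 - 26/100) = 74 Mbps
File size in Mb = 716 * 8 = 5728 Mb
Time = 5728 / 74
Time = 77.4054 seconds


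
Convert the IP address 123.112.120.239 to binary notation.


123 = 01111011
112 = 01110000
120 = 01111000
239 = 11101111
Binary: 01111011.01110000.01111000.11101111


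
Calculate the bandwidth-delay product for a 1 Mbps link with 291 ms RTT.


BDP = bandwidth * RTT
= 1 Mbps * 291 ms
= 1 * 1e6 * 291 / 1000 bits
= 291000 bits
= 36375 bytes
= 35.5225 KB
BDP = 291000 bits (36375 bytes)


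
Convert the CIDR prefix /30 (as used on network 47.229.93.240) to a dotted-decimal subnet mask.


/30 means 30 network bits, 2 host bits
Binary: 11111111111111111111111111111100
Mask: 255.255.255.252


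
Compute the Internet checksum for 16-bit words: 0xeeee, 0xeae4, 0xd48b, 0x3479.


Sum all words (with carry folding):
+ 0xeeee = 0xeeee
+ 0xeae4 = 0xd9d3
+ 0xd48b = 0xae5f
+ 0x3479 = 0xe2d8
One's complement: ~0xe2d8
Checksum = 0x1d27


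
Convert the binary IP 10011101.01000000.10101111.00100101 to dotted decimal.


10011101 = 157
01000000 = 64
10101111 = 175
00100101 = 37
IP: 157.64.175.37


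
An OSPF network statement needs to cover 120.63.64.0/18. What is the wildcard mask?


Subnet mask: 255.255.192.0
Wildcard = 255.255.255.255 - subnet mask
255 - 255 = 0
255 - 255 = 0
255 - 192 = 63
255 - 0 = 255
Wildcard: 0.0.63.255


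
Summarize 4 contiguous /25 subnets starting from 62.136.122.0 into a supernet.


Original prefix: /25
Number of subnets: 4 = 2^2
New prefix = 25 - 2 = 23
Supernet: 62.136.122.0/23


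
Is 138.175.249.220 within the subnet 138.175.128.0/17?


Subnet network: 138.175.128.0
Test IP AND mask: 138.175.128.0
Yes, 138.175.249.220 is in 138.175.128.0/17


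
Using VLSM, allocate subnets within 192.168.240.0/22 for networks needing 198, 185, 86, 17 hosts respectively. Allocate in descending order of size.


198 hosts -> /24 (254 usable): 192.168.240.0/24
185 hosts -> /24 (254 usable): 192.168.241.0/24
86 hosts -> /25 (126 usable): 192.168.242.0/25
17 hosts -> /27 (30 usable): 192.168.242.128/27
Allocation: 192.168.240.0/24 (198 hosts, 254 usable); 192.168.241.0/24 (185 hosts, 254 usable); 192.168.242.0/25 (86 hosts, 126 usable); 192.168.242.128/27 (17 hosts, 30 usable)


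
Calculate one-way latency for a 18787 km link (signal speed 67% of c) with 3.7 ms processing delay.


Speed = 0.67 * 3e5 km/s = 201000 km/s
Propagation delay = 18787 / 201000 = 0.0935 s = 93.4677 ms
Processing delay = 3.7 ms
Total one-way latency = 97.1677 ms


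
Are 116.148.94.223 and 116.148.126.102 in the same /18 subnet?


Mask: 255.255.192.0
116.148.94.223 AND mask = 116.148.64.0
116.148.126.102 AND mask = 116.148.64.0
Yes, same subnet (116.148.64.0)


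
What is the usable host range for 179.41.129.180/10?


Network: 179.0.0.0
Broadcast: 179.63.255.255
First usable = network + 1
Last usable = broadcast - 1
Range: 179.0.0.1 to 179.63.255.254


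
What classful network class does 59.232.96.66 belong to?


First octet: 59
Binary: 00111011
0xxxxxxx -> Class A (1-126)
Class A, default mask 255.0.0.0 (/8)


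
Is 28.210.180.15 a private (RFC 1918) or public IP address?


RFC 1918 private ranges:
  10.0.0.0/8 (10.0.0.0 - 10.255.255.255)
  172.16.0.0/12 (172.16.0.0 - 172.31.255.255)
  192.168.0.0/16 (192.168.0.0 - 192.168.255.255)
Public (not in any RFC 1918 range)


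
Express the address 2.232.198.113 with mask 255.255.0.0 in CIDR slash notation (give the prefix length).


Binary: 11111111.11111111.00000000.00000000
Count leading 1s
Prefix: /16


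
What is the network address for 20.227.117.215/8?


IP:   00010100.11100011.01110101.11010111
Mask: 11111111.00000000.00000000.00000000
AND operation:
Net:  00010100.00000000.00000000.00000000
Network: 20.0.0.0/8


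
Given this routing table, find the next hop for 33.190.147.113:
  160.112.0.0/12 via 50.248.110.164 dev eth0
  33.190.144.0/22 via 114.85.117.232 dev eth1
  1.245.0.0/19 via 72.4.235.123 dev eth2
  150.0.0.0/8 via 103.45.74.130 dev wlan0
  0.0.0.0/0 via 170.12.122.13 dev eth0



Longest prefix match for 33.190.147.113:
  /12 160.112.0.0: no
  /22 33.190.144.0: MATCH
  /19 1.245.0.0: no
  /8 150.0.0.0: no
  /0 0.0.0.0: MATCH
Selected: next-hop 114.85.117.232 via eth1 (matched /22)


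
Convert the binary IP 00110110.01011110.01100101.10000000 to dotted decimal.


00110110 = 54
01011110 = 94
01100101 = 101
10000000 = 128
IP: 54.94.101.128


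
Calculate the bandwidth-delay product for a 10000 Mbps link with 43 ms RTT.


BDP = bandwidth * RTT
= 10000 Mbps * 43 ms
= 10000 * 1e6 * 43 / 1000 bits
= 430000000 bits
= 53750000 bytes
= 52490.2344 KB
BDP = 430000000 bits (53750000 bytes)


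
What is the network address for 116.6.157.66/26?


IP:   01110100.00000110.10011101.01000010
Mask: 11111111.11111111.11111111.11000000
AND operation:
Net:  01110100.00000110.10011101.01000000
Network: 116.6.157.64/26


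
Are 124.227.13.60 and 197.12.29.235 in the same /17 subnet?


Mask: 255.255.128.0
124.227.13.60 AND mask = 124.227.0.0
197.12.29.235 AND mask = 197.12.0.0
No, different subnets (124.227.0.0 vs 197.12.0.0)


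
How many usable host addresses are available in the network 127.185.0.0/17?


Host bits = 32 - 17 = 15
Total addresses = 2^15 = 32768
Usable = total - 2 (network and broadcast)
Usable hosts: 32766


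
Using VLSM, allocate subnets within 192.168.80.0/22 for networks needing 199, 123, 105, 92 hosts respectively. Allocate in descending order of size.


199 hosts -> /24 (254 usable): 192.168.80.0/24
123 hosts -> /25 (126 usable): 192.168.81.0/25
105 hosts -> /25 (126 usable): 192.168.81.128/25
92 hosts -> /25 (126 usable): 192.168.82.0/25
Allocation: 192.168.80.0/24 (199 hosts, 254 usable); 192.168.81.0/25 (123 hosts, 126 usable); 192.168.81.128/25 (105 hosts, 126 usable); 192.168.82.0/25 (92 hosts, 126 usable)


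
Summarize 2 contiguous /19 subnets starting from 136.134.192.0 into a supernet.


Original prefix: /19
Number of subnets: 2 = 2^1
New prefix = 19 - 1 = 18
Supernet: 136.134.192.0/18


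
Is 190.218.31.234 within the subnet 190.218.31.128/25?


Subnet network: 190.218.31.128
Test IP AND mask: 190.218.31.128
Yes, 190.218.31.234 is in 190.218.31.128/25


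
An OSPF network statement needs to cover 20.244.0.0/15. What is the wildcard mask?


Subnet mask: 255.254.0.0
Wildcard = 255.255.255.255 - subnet mask
255 - 255 = 0
255 - 254 = 1
255 - 0 = 255
255 - 0 = 255
Wildcard: 0.1.255.255


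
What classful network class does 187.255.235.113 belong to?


First octet: 187
Binary: 10111011
10xxxxxx -> Class B (128-191)
Class B, default mask 255.255.0.0 (/16)


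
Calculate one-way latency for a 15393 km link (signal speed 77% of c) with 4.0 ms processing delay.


Speed = 0.77 * 3e5 km/s = 231000 km/s
Propagation delay = 15393 / 231000 = 0.0666 s = 66.6364 ms
Processing delay = 4.0 ms
Total one-way latency = 70.6364 ms


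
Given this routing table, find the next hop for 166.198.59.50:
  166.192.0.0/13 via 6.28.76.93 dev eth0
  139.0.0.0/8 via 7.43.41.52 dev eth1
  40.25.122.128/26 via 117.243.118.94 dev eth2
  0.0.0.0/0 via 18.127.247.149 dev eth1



Longest prefix match for 166.198.59.50:
  /13 166.192.0.0: MATCH
  /8 139.0.0.0: no
  /26 40.25.122.128: no
  /0 0.0.0.0: MATCH
Selected: next-hop 6.28.76.93 via eth0 (matched /13)


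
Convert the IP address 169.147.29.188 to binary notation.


169 = 10101001
147 = 10010011
29 = 00011101
188 = 10111100
Binary: 10101001.10010011.00011101.10111100


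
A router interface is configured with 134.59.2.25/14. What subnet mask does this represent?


/14 means 14 network bits, 18 host bits
Binary: 11111111111111000000000000000000
Mask: 255.252.0.0


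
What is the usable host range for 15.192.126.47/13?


Network: 15.192.0.0
Broadcast: 15.199.255.255
First usable = network + 1
Last usable = broadcast - 1
Range: 15.192.0.1 to 15.199.255.254


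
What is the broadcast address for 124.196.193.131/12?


Network: 124.192.0.0/12
Host bits = 20
Set all host bits to 1:
Broadcast: 124.207.255.255


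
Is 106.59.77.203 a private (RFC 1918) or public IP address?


RFC 1918 private ranges:
  10.0.0.0/8 (10.0.0.0 - 10.255.255.255)
  172.16.0.0/12 (172.16.0.0 - 172.31.255.255)
  192.168.0.0/16 (192.168.0.0 - 192.168.255.255)
Public (not in any RFC 1918 range)


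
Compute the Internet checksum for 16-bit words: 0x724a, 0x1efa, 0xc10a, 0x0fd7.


Sum all words (with carry folding):
+ 0x724a = 0x724a
+ 0x1efa = 0x9144
+ 0xc10a = 0x524f
+ 0x0fd7 = 0x6226
One's complement: ~0x6226
Checksum = 0x9dd9


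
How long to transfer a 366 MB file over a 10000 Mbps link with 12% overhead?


Effective throughput = 10000 * (1 - 12/100) = 8800 Mbps
File size in Mb = 366 * 8 = 2928 Mb
Time = 2928 / 8800
Time = 0.3327 seconds


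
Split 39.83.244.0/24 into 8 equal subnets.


New prefix = 24 + 3 = 27
Each subnet has 32 addresses
  39.83.244.0/27
  39.83.244.32/27
  39.83.244.64/27
  39.83.244.96/27
  39.83.244.128/27
  39.83.244.160/27
  39.83.244.192/27
  39.83.244.224/27
Subnets: 39.83.244.0/27, 39.83.244.32/27, 39.83.244.64/27, 39.83.244.96/27, 39.83.244.128/27, 39.83.244.160/27, 39.83.244.192/27, 39.83.244.224/27


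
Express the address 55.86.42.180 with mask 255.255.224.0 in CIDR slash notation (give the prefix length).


Binary: 11111111.11111111.11100000.00000000
Count leading 1s
Prefix: /19


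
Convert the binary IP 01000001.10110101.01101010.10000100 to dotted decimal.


01000001 = 65
10110101 = 181
01101010 = 106
10000100 = 132
IP: 65.181.106.132


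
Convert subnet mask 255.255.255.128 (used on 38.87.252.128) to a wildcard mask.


Subnet mask: 255.255.255.128
Wildcard = 255.255.255.255 - subnet mask
255 - 255 = 0
255 - 255 = 0
255 - 255 = 0
255 - 128 = 127
Wildcard: 0.0.0.127


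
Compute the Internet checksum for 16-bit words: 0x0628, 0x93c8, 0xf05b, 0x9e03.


Sum all words (with carry folding):
+ 0x0628 = 0x0628
+ 0x93c8 = 0x99f0
+ 0xf05b = 0x8a4c
+ 0x9e03 = 0x2850
One's complement: ~0x2850
Checksum = 0xd7af


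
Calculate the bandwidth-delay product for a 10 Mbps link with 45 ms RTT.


BDP = bandwidth * RTT
= 10 Mbps * 45 ms
= 10 * 1e6 * 45 / 1000 bits
= 450000 bits
= 56250 bytes
= 54.9316 KB
BDP = 450000 bits (56250 bytes)


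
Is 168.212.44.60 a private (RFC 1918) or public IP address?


RFC 1918 private ranges:
  10.0.0.0/8 (10.0.0.0 - 10.255.255.255)
  172.16.0.0/12 (172.16.0.0 - 172.31.255.255)
  192.168.0.0/16 (192.168.0.0 - 192.168.255.255)
Public (not in any RFC 1918 range)


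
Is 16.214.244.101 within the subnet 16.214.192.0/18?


Subnet network: 16.214.192.0
Test IP AND mask: 16.214.192.0
Yes, 16.214.244.101 is in 16.214.192.0/18


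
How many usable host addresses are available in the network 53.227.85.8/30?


Host bits = 32 - 30 = 2
Total addresses = 2^2 = 4
Usable = total - 2 (network and broadcast)
Usable hosts: 2


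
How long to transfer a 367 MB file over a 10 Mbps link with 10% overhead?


Effective throughput = 10 * (1 - 10/100) = 9 Mbps
File size in Mb = 367 * 8 = 2936 Mb
Time = 2936 / 9
Time = 326.2222 seconds


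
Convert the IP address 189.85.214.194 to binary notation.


189 = 10111101
85 = 01010101
214 = 11010110
194 = 11000010
Binary: 10111101.01010101.11010110.11000010


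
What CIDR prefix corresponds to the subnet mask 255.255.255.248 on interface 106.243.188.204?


Binary: 11111111.11111111.11111111.11111000
Count leading 1s
Prefix: /29


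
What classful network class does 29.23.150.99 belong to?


First octet: 29
Binary: 00011101
0xxxxxxx -> Class A (1-126)
Class A, default mask 255.0.0.0 (/8)


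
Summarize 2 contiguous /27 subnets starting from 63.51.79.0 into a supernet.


Original prefix: /27
Number of subnets: 2 = 2^1
New prefix = 27 - 1 = 26
Supernet: 63.51.79.0/26


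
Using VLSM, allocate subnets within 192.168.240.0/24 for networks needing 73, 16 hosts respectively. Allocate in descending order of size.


73 hosts -> /25 (126 usable): 192.168.240.0/25
16 hosts -> /27 (30 usable): 192.168.240.128/27
Allocation: 192.168.240.0/25 (73 hosts, 126 usable); 192.168.240.128/27 (16 hosts, 30 usable)


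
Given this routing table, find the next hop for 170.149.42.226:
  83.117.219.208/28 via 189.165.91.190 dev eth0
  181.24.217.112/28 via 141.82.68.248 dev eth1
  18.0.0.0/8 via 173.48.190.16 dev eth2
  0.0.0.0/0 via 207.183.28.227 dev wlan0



Longest prefix match for 170.149.42.226:
  /28 83.117.219.208: no
  /28 181.24.217.112: no
  /8 18.0.0.0: no
  /0 0.0.0.0: MATCH
Selected: next-hop 207.183.28.227 via wlan0 (matched /0)


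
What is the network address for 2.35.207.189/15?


IP:   00000010.00100011.11001111.10111101
Mask: 11111111.11111110.00000000.00000000
AND operation:
Net:  00000010.00100010.00000000.00000000
Network: 2.34.0.0/15


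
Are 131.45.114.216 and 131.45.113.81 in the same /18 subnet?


Mask: 255.255.192.0
131.45.114.216 AND mask = 131.45.64.0
131.45.113.81 AND mask = 131.45.64.0
Yes, same subnet (131.45.64.0)


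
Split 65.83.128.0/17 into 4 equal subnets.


New prefix = 17 + 2 = 19
Each subnet has 8192 addresses
  65.83.128.0/19
  65.83.160.0/19
  65.83.192.0/19
  65.83.224.0/19
Subnets: 65.83.128.0/19, 65.83.160.0/19, 65.83.192.0/19, 65.83.224.0/19


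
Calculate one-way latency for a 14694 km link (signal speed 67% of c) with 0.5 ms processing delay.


Speed = 0.67 * 3e5 km/s = 201000 km/s
Propagation delay = 14694 / 201000 = 0.0731 s = 73.1045 ms
Processing delay = 0.5 ms
Total one-way latency = 73.6045 ms


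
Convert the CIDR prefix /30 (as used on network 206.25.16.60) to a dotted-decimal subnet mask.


/30 means 30 network bits, 2 host bits
Binary: 11111111111111111111111111111100
Mask: 255.255.255.252


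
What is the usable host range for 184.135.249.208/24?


Network: 184.135.249.0
Broadcast: 184.135.249.255
First usable = network + 1
Last usable = broadcast - 1
Range: 184.135.249.1 to 184.135.249.254


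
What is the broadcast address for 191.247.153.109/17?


Network: 191.247.128.0/17
Host bits = 15
Set all host bits to 1:
Broadcast: 191.247.255.255


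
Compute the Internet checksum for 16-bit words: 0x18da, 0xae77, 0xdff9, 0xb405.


Sum all words (with carry folding):
+ 0x18da = 0x18da
+ 0xae77 = 0xc751
+ 0xdff9 = 0xa74b
+ 0xb405 = 0x5b51
One's complement: ~0x5b51
Checksum = 0xa4ae


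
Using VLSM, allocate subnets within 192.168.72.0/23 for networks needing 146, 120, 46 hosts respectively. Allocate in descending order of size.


146 hosts -> /24 (254 usable): 192.168.72.0/24
120 hosts -> /25 (126 usable): 192.168.73.0/25
46 hosts -> /26 (62 usable): 192.168.73.128/26
Allocation: 192.168.72.0/24 (146 hosts, 254 usable); 192.168.73.0/25 (120 hosts, 126 usable); 192.168.73.128/26 (46 hosts, 62 usable)


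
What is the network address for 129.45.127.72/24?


IP:   10000001.00101101.01111111.01001000
Mask: 11111111.11111111.11111111.00000000
AND operation:
Net:  10000001.00101101.01111111.00000000
Network: 129.45.127.0/24


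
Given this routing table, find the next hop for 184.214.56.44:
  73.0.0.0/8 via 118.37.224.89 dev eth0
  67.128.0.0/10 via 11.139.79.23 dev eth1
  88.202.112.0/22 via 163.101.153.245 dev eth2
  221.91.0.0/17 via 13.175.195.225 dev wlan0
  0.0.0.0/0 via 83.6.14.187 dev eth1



Longest prefix match for 184.214.56.44:
  /8 73.0.0.0: no
  /10 67.128.0.0: no
  /22 88.202.112.0: no
  /17 221.91.0.0: no
  /0 0.0.0.0: MATCH
Selected: next-hop 83.6.14.187 via eth1 (matched /0)


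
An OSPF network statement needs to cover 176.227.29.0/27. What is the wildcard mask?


Subnet mask: 255.255.255.224
Wildcard = 255.255.255.255 - subnet mask
255 - 255 = 0
255 - 255 = 0
255 - 255 = 0
255 - 224 = 31
Wildcard: 0.0.0.31


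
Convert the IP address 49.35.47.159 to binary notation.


49 = 00110001
35 = 00100011
47 = 00101111
159 = 10011111
Binary: 00110001.00100011.00101111.10011111


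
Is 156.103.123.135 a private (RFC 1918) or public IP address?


RFC 1918 private ranges:
  10.0.0.0/8 (10.0.0.0 - 10.255.255.255)
  172.16.0.0/12 (172.16.0.0 - 172.31.255.255)
  192.168.0.0/16 (192.168.0.0 - 192.168.255.255)
Public (not in any RFC 1918 range)


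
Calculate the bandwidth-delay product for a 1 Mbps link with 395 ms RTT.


BDP = bandwidth * RTT
= 1 Mbps * 395 ms
= 1 * 1e6 * 395 / 1000 bits
= 395000 bits
= 49375 bytes
= 48.2178 KB
BDP = 395000 bits (49375 bytes)


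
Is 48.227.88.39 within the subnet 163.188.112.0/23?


Subnet network: 163.188.112.0
Test IP AND mask: 48.227.88.0
No, 48.227.88.39 is not in 163.188.112.0/23


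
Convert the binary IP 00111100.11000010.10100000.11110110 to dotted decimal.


00111100 = 60
11000010 = 194
10100000 = 160
11110110 = 246
IP: 60.194.160.246


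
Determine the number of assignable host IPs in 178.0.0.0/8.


Host bits = 32 - 8 = 24
Total addresses = 2^24 = 16777216
Usable = total - 2 (network and broadcast)
Usable hosts: 16777214


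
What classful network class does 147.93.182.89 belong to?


First octet: 147
Binary: 10010011
10xxxxxx -> Class B (128-191)
Class B, default mask 255.255.0.0 (/16)


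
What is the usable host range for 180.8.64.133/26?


Network: 180.8.64.128
Broadcast: 180.8.64.191
First usable = network + 1
Last usable = broadcast - 1
Range: 180.8.64.129 to 180.8.64.190


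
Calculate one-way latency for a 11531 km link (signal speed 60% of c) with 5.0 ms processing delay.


Speed = 0.6 * 3e5 km/s = 180000 km/s
Propagation delay = 11531 / 180000 = 0.0641 s = 64.0611 ms
Processing delay = 5.0 ms
Total one-way latency = 69.0611 ms


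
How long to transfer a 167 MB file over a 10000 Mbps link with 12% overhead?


Effective throughput = 10000 * (1 - 12/100) = 8800 Mbps
File size in Mb = 167 * 8 = 1336 Mb
Time = 1336 / 8800
Time = 0.1518 seconds


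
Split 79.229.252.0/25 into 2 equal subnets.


New prefix = 25 + 1 = 26
Each subnet has 64 addresses
  79.229.252.0/26
  79.229.252.64/26
Subnets: 79.229.252.0/26, 79.229.252.64/26


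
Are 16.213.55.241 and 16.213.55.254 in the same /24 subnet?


Mask: 255.255.255.0
16.213.55.241 AND mask = 16.213.55.0
16.213.55.254 AND mask = 16.213.55.0
Yes, same subnet (16.213.55.0)


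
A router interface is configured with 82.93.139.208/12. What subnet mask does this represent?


/12 means 12 network bits, 20 host bits
Binary: 11111111111100000000000000000000
Mask: 255.240.0.0


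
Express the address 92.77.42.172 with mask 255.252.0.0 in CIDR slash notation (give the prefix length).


Binary: 11111111.11111100.00000000.00000000
Count leading 1s
Prefix: /14


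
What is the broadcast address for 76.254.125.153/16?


Network: 76.254.0.0/16
Host bits = 16
Set all host bits to 1:
Broadcast: 76.254.255.255


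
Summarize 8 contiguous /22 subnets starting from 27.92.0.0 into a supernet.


Original prefix: /22
Number of subnets: 8 = 2^3
New prefix = 22 - 3 = 19
Supernet: 27.92.0.0/19


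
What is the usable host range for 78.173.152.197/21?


Network: 78.173.152.0
Broadcast: 78.173.159.255
First usable = network + 1
Last usable = broadcast - 1
Range: 78.173.152.1 to 78.173.159.254


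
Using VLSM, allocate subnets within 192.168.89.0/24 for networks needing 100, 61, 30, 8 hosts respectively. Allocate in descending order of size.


100 hosts -> /25 (126 usable): 192.168.89.0/25
61 hosts -> /26 (62 usable): 192.168.89.128/26
30 hosts -> /27 (30 usable): 192.168.89.192/27
8 hosts -> /28 (14 usable): 192.168.89.224/28
Allocation: 192.168.89.0/25 (100 hosts, 126 usable); 192.168.89.128/26 (61 hosts, 62 usable); 192.168.89.192/27 (30 hosts, 30 usable); 192.168.89.224/28 (8 hosts, 14 usable)


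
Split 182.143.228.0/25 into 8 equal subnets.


New prefix = 25 + 3 = 28
Each subnet has 16 addresses
  182.143.228.0/28
  182.143.228.16/28
  182.143.228.32/28
  182.143.228.48/28
  182.143.228.64/28
  182.143.228.80/28
  182.143.228.96/28
  182.143.228.112/28
Subnets: 182.143.228.0/28, 182.143.228.16/28, 182.143.228.32/28, 182.143.228.48/28, 182.143.228.64/28, 182.143.228.80/28, 182.143.228.96/28, 182.143.228.112/28


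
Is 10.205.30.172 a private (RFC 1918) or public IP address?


RFC 1918 private ranges:
  10.0.0.0/8 (10.0.0.0 - 10.255.255.255)
  172.16.0.0/12 (172.16.0.0 - 172.31.255.255)
  192.168.0.0/16 (192.168.0.0 - 192.168.255.255)
Private (in 10.0.0.0/8)


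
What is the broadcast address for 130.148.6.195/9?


Network: 130.128.0.0/9
Host bits = 23
Set all host bits to 1:
Broadcast: 130.255.255.255


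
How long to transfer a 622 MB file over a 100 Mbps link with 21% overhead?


Effective throughput = 100 * (1 - 21/100) = 79 Mbps
File size in Mb = 622 * 8 = 4976 Mb
Time = 4976 / 79
Time = 62.9873 seconds


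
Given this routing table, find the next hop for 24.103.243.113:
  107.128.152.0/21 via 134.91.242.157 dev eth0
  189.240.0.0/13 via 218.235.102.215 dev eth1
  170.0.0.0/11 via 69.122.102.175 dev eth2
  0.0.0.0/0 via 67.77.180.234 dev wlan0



Longest prefix match for 24.103.243.113:
  /21 107.128.152.0: no
  /13 189.240.0.0: no
  /11 170.0.0.0: no
  /0 0.0.0.0: MATCH
Selected: next-hop 67.77.180.234 via wlan0 (matched /0)


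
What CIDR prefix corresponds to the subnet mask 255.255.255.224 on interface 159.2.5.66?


Binary: 11111111.11111111.11111111.11100000
Count leading 1s
Prefix: /27


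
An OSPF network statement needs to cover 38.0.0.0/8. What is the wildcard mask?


Subnet mask: 255.0.0.0
Wildcard = 255.255.255.255 - subnet mask
255 - 255 = 0
255 - 0 = 255
255 - 0 = 255
255 - 0 = 255
Wildcard: 0.255.255.255


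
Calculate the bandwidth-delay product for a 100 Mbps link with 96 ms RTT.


BDP = bandwidth * RTT
= 100 Mbps * 96 ms
= 100 * 1e6 * 96 / 1000 bits
= 9600000 bits
= 1200000 bytes
= 1171.875 KB
BDP = 9600000 bits (1200000 bytes)


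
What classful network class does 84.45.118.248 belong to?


First octet: 84
Binary: 01010100
0xxxxxxx -> Class A (1-126)
Class A, default mask 255.0.0.0 (/8)


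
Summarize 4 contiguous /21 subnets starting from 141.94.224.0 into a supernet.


Original prefix: /21
Number of subnets: 4 = 2^2
New prefix = 21 - 2 = 19
Supernet: 141.94.224.0/19


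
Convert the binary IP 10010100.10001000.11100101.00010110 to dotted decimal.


10010100 = 148
10001000 = 136
11100101 = 229
00010110 = 22
IP: 148.136.229.22


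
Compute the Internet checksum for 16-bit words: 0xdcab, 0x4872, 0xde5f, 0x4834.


Sum all words (with carry folding):
+ 0xdcab = 0xdcab
+ 0x4872 = 0x251e
+ 0xde5f = 0x037e
+ 0x4834 = 0x4bb2
One's complement: ~0x4bb2
Checksum = 0xb44d


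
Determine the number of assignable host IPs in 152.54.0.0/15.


Host bits = 32 - 15 = 17
Total addresses = 2^17 = 131072
Usable = total - 2 (network and broadcast)
Usable hosts: 131070


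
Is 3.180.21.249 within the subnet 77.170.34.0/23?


Subnet network: 77.170.34.0
Test IP AND mask: 3.180.20.0
No, 3.180.21.249 is not in 77.170.34.0/23


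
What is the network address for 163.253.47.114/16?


IP:   10100011.11111101.00101111.01110010
Mask: 11111111.11111111.00000000.00000000
AND operation:
Net:  10100011.11111101.00000000.00000000
Network: 163.253.0.0/16


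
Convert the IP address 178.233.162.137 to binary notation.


178 = 10110010
233 = 11101001
162 = 10100010
137 = 10001001
Binary: 10110010.11101001.10100010.10001001


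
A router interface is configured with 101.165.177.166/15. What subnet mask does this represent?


/15 means 15 network bits, 17 host bits
Binary: 11111111111111100000000000000000
Mask: 255.254.0.0


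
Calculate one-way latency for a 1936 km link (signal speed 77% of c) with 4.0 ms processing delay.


Speed = 0.77 * 3e5 km/s = 231000 km/s
Propagation delay = 1936 / 231000 = 0.0084 s = 8.381 ms
Processing delay = 4.0 ms
Total one-way latency = 12.381 ms


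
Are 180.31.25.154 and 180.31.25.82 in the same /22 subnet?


Mask: 255.255.252.0
180.31.25.154 AND mask = 180.31.24.0
180.31.25.82 AND mask = 180.31.24.0
Yes, same subnet (180.31.24.0)


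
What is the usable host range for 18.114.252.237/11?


Network: 18.96.0.0
Broadcast: 18.127.255.255
First usable = network + 1
Last usable = broadcast - 1
Range: 18.96.0.1 to 18.127.255.254


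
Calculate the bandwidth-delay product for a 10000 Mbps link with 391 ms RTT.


BDP = bandwidth * RTT
= 10000 Mbps * 391 ms
= 10000 * 1e6 * 391 / 1000 bits
= 3910000000 bits
= 488750000 bytes
= 477294.9219 KB
BDP = 3910000000 bits (488750000 bytes)


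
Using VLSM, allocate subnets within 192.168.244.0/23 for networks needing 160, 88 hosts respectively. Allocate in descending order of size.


160 hosts -> /24 (254 usable): 192.168.244.0/24
88 hosts -> /25 (126 usable): 192.168.245.0/25
Allocation: 192.168.244.0/24 (160 hosts, 254 usable); 192.168.245.0/25 (88 hosts, 126 usable)


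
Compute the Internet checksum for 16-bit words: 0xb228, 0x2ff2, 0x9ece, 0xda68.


Sum all words (with carry folding):
+ 0xb228 = 0xb228
+ 0x2ff2 = 0xe21a
+ 0x9ece = 0x80e9
+ 0xda68 = 0x5b52
One's complement: ~0x5b52
Checksum = 0xa4ad


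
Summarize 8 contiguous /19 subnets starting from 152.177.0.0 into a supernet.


Original prefix: /19
Number of subnets: 8 = 2^3
New prefix = 19 - 3 = 16
Supernet: 152.177.0.0/16


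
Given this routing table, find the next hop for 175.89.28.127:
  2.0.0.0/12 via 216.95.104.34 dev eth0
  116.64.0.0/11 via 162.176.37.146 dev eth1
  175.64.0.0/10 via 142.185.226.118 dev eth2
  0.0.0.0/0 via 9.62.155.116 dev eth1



Longest prefix match for 175.89.28.127:
  /12 2.0.0.0: no
  /11 116.64.0.0: no
  /10 175.64.0.0: MATCH
  /0 0.0.0.0: MATCH
Selected: next-hop 142.185.226.118 via eth2 (matched /10)


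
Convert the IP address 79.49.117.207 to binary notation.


79 = 01001111
49 = 00110001
117 = 01110101
207 = 11001111
Binary: 01001111.00110001.01110101.11001111


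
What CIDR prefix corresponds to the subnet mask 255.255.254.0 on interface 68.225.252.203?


Binary: 11111111.11111111.11111110.00000000
Count leading 1s
Prefix: /23


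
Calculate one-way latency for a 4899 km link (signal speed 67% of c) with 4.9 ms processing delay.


Speed = 0.67 * 3e5 km/s = 201000 km/s
Propagation delay = 4899 / 201000 = 0.0244 s = 24.3731 ms
Processing delay = 4.9 ms
Total one-way latency = 29.2731 ms


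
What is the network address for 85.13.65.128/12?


IP:   01010101.00001101.01000001.10000000
Mask: 11111111.11110000.00000000.00000000
AND operation:
Net:  01010101.00000000.00000000.00000000
Network: 85.0.0.0/12


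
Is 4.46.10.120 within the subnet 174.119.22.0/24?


Subnet network: 174.119.22.0
Test IP AND mask: 4.46.10.0
No, 4.46.10.120 is not in 174.119.22.0/24


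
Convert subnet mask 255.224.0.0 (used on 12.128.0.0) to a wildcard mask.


Subnet mask: 255.224.0.0
Wildcard = 255.255.255.255 - subnet mask
255 - 255 = 0
255 - 224 = 31
255 - 0 = 255
255 - 0 = 255
Wildcard: 0.31.255.255


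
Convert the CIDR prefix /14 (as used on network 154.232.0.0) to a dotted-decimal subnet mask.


/14 means 14 network bits, 18 host bits
Binary: 11111111111111000000000000000000
Mask: 255.252.0.0


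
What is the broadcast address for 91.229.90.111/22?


Network: 91.229.88.0/22
Host bits = 10
Set all host bits to 1:
Broadcast: 91.229.91.255


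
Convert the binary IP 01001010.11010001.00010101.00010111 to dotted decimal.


01001010 = 74
11010001 = 209
00010101 = 21
00010111 = 23
IP: 74.209.21.23


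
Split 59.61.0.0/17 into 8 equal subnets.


New prefix = 17 + 3 = 20
Each subnet has 4096 addresses
  59.61.0.0/20
  59.61.16.0/20
  59.61.32.0/20
  59.61.48.0/20
  59.61.64.0/20
  59.61.80.0/20
  59.61.96.0/20
  59.61.112.0/20
Subnets: 59.61.0.0/20, 59.61.16.0/20, 59.61.32.0/20, 59.61.48.0/20, 59.61.64.0/20, 59.61.80.0/20, 59.61.96.0/20, 59.61.112.0/20


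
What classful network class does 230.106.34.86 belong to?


First octet: 230
Binary: 11100110
1110xxxx -> Class D (224-239)
Class D (multicast), default mask N/A


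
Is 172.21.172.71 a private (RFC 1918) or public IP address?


RFC 1918 private ranges:
  10.0.0.0/8 (10.0.0.0 - 10.255.255.255)
  172.16.0.0/12 (172.16.0.0 - 172.31.255.255)
  192.168.0.0/16 (192.168.0.0 - 192.168.255.255)
Private (in 172.16.0.0/12)


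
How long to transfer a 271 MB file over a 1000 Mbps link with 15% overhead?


Effective throughput = 1000 * (1 - 15/100) = 850 Mbps
File size in Mb = 271 * 8 = 2168 Mb
Time = 2168 / 850
Time = 2.5506 seconds


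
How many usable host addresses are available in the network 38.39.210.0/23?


Host bits = 32 - 23 = 9
Total addresses = 2^9 = 512
Usable = total - 2 (network and broadcast)
Usable hosts: 510


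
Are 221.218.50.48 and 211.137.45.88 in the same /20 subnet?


Mask: 255.255.240.0
221.218.50.48 AND mask = 221.218.48.0
211.137.45.88 AND mask = 211.137.32.0
No, different subnets (221.218.48.0 vs 211.137.32.0)


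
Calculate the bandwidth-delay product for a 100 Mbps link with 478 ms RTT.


BDP = bandwidth * RTT
= 100 Mbps * 478 ms
= 100 * 1e6 * 478 / 1000 bits
= 47800000 bits
= 5975000 bytes
= 5834.9609 KB
BDP = 47800000 bits (5975000 bytes)


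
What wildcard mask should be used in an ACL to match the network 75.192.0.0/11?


Subnet mask: 255.224.0.0
Wildcard = 255.255.255.255 - subnet mask
255 - 255 = 0
255 - 224 = 31
255 - 0 = 255
255 - 0 = 255
Wildcard: 0.31.255.255


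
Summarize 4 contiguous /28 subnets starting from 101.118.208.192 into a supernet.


Original prefix: /28
Number of subnets: 4 = 2^2
New prefix = 28 - 2 = 26
Supernet: 101.118.208.192/26


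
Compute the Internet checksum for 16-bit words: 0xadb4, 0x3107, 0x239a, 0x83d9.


Sum all words (with carry folding):
+ 0xadb4 = 0xadb4
+ 0x3107 = 0xdebb
+ 0x239a = 0x0256
+ 0x83d9 = 0x862f
One's complement: ~0x862f
Checksum = 0x79d0
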